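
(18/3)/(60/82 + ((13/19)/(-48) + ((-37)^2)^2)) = 224352/70078654939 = 0.00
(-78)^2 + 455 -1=6538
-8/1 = -8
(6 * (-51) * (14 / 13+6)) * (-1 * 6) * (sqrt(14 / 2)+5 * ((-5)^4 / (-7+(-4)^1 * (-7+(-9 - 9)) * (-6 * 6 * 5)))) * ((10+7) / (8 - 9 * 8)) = 560840625 / 936364 - 179469 * sqrt(7) / 52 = -8532.40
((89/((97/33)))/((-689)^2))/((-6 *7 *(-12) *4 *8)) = 979/247553709312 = 0.00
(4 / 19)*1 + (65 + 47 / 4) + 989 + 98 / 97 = 7865709 / 7372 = 1066.97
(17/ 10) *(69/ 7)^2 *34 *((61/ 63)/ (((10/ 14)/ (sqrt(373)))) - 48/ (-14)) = 33022296/ 1715 + 9325741 *sqrt(373)/ 1225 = 166283.53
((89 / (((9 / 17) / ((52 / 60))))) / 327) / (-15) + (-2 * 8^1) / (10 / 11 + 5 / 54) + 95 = 6224885524 / 78798825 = 79.00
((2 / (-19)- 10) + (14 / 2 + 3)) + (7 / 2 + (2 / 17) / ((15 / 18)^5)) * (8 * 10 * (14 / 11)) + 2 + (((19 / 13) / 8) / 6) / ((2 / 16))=67258443211 / 173208750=388.31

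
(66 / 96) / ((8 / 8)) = 11 / 16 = 0.69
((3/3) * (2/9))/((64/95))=95/288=0.33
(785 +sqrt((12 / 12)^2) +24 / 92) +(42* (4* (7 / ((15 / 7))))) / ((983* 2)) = 88914416 / 113045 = 786.54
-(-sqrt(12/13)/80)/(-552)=-sqrt(39)/287040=-0.00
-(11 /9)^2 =-121 /81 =-1.49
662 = 662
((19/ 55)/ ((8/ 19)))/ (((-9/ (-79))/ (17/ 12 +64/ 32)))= 1169279/ 47520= 24.61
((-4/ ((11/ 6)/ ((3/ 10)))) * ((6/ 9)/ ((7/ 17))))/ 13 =-408/ 5005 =-0.08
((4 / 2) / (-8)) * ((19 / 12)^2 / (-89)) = 361 / 51264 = 0.01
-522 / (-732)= 87 / 122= 0.71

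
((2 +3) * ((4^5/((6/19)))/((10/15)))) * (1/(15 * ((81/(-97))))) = -471808/243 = -1941.60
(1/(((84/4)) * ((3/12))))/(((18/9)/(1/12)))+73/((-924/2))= -104/693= -0.15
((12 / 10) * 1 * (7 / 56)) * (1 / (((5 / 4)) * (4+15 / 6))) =6 / 325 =0.02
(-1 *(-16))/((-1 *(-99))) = 16/99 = 0.16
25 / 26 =0.96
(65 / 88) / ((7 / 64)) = 520 / 77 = 6.75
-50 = -50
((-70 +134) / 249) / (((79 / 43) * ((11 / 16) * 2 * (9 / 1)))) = 22016 / 1947429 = 0.01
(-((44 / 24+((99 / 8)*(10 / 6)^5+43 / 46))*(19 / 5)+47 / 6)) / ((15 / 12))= -15477743 / 31050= -498.48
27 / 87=0.31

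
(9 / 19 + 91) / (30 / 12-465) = -3476 / 17575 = -0.20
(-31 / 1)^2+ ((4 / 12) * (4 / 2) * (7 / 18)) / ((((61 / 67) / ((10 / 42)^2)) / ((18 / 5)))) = 11080039 / 11529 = 961.06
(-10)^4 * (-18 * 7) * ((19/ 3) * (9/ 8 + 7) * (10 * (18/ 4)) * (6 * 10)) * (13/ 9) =-252866250000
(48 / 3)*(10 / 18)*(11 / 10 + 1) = 56 / 3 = 18.67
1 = 1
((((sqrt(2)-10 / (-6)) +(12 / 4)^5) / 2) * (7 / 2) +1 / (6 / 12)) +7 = 7 * sqrt(2) / 4 +2623 / 6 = 439.64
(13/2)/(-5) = -13/10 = -1.30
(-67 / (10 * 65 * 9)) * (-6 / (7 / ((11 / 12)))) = 0.01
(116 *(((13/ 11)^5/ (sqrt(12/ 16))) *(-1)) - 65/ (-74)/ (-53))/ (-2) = 65/ 7844 + 43069988 *sqrt(3)/ 483153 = 154.41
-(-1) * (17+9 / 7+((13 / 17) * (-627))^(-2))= 8504168551 / 465071607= 18.29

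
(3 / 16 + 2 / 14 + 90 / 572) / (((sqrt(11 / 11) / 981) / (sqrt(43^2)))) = 329491413 / 16016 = 20572.64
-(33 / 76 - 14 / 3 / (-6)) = -829 / 684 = -1.21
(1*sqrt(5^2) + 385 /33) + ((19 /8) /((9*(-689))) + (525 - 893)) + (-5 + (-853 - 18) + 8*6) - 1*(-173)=-49922203 /49608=-1006.33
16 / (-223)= -16 / 223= -0.07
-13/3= -4.33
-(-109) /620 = 109 /620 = 0.18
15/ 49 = 0.31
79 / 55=1.44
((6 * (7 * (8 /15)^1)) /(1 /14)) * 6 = 9408 /5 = 1881.60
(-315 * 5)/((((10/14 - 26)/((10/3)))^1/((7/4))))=42875/118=363.35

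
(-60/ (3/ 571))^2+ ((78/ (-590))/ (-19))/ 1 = 730983922039/ 5605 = 130416400.01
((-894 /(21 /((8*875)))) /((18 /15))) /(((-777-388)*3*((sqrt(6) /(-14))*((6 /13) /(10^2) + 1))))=-677950000*sqrt(6) /4108023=-404.24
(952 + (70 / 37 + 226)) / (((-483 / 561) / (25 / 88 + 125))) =-146111175 / 851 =-171693.51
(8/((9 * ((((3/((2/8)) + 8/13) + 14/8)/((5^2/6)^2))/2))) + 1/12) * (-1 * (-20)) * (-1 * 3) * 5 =-13504225/20169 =-669.55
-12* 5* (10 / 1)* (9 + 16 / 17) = -101400 / 17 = -5964.71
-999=-999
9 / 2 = 4.50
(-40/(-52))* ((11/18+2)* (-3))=-235/39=-6.03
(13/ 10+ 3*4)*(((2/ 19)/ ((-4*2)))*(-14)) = 49/ 20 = 2.45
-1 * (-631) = 631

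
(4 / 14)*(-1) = -0.29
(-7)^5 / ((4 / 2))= -16807 / 2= -8403.50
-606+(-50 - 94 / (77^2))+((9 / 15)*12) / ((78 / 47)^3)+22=-247145396233 / 390780390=-632.44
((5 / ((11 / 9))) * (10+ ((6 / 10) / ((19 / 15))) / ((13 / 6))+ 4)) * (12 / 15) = 126432 / 2717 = 46.53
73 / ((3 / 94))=6862 / 3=2287.33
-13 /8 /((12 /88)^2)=-1573 /18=-87.39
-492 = -492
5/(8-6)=5/2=2.50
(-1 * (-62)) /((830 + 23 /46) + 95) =124 /1851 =0.07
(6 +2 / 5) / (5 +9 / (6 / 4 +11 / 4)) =544 / 605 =0.90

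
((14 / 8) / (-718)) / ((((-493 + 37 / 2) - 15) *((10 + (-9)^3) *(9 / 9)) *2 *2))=-0.00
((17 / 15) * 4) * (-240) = -1088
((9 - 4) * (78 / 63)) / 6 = 65 / 63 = 1.03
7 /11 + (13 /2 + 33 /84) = 2319 /308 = 7.53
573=573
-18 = -18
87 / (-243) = -29 / 81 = -0.36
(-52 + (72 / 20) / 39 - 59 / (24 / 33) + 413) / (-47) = -145583 / 24440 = -5.96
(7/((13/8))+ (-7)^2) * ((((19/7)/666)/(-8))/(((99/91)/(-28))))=931/1332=0.70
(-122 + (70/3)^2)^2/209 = 14455204/16929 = 853.87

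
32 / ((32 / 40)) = 40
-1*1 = -1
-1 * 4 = -4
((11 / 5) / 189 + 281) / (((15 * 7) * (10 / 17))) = 2257226 / 496125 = 4.55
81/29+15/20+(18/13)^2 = 107043/19604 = 5.46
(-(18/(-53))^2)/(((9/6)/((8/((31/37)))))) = -63936/87079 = -0.73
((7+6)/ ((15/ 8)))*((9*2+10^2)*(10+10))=16362.67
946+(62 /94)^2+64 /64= 2092884 /2209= 947.44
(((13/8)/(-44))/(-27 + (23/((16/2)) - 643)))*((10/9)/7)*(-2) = -0.00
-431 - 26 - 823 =-1280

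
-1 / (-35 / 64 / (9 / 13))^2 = -331776 / 207025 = -1.60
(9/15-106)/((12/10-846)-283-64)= 527/5959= 0.09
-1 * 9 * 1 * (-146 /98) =657 /49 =13.41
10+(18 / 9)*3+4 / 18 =146 / 9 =16.22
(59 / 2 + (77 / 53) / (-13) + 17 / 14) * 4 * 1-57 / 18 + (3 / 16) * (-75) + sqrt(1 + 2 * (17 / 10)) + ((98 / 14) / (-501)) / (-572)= sqrt(110) / 5 + 44730613195 / 425272848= 107.28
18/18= 1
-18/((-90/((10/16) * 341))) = 341/8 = 42.62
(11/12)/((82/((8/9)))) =11/1107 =0.01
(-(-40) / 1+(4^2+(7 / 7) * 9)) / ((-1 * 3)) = -65 / 3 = -21.67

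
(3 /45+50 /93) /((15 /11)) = 3091 /6975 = 0.44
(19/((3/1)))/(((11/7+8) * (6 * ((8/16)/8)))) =1.76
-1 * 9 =-9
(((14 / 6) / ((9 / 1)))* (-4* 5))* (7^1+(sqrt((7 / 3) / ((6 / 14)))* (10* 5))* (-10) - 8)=490420 / 81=6054.57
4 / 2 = 2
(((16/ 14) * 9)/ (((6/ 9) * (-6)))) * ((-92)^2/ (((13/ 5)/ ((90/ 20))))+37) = -37764.59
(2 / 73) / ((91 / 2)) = 0.00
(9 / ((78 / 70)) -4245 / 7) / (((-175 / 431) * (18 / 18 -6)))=-938718 / 3185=-294.73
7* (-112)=-784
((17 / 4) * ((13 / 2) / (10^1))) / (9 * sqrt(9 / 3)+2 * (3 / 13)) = -2873 / 547080+37349 * sqrt(3) / 364720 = 0.17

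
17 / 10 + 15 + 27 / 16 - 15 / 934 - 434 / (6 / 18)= -47956363 / 37360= -1283.63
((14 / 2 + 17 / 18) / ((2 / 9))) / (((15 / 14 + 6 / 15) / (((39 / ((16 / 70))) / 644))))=975975 / 151616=6.44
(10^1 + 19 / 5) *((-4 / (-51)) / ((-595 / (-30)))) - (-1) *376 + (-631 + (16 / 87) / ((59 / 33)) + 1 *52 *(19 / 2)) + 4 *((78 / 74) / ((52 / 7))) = 153507979304 / 640350305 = 239.73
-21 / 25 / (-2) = 21 / 50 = 0.42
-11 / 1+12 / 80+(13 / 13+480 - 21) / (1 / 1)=8983 / 20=449.15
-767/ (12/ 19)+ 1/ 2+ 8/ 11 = -160141/ 132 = -1213.19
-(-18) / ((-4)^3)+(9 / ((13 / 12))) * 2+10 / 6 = 22465 / 1248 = 18.00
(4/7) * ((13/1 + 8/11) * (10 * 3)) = 18120/77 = 235.32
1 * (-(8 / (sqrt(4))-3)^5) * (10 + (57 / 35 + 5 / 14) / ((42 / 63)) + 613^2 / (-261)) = 52133423 / 36540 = 1426.75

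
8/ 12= 2/ 3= 0.67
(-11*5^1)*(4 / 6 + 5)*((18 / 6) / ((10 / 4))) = -374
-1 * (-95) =95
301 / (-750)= -301 / 750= -0.40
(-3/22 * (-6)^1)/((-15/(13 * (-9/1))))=351/55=6.38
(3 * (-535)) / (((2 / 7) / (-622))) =3494085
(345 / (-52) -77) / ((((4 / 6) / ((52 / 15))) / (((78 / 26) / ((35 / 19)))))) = -247893 / 350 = -708.27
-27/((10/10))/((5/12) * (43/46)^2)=-685584/9245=-74.16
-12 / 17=-0.71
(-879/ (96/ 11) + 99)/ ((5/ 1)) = -11/ 32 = -0.34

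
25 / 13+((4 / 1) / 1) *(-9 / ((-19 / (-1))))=7 / 247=0.03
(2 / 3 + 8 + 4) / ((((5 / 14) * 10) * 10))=133 / 375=0.35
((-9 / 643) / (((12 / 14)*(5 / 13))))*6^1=-819 / 3215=-0.25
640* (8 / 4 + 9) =7040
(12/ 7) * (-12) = -144/ 7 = -20.57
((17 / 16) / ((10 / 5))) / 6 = 0.09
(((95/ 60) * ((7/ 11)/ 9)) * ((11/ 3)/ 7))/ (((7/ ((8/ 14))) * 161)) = 19/ 639009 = 0.00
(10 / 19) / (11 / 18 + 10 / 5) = 180 / 893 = 0.20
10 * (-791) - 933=-8843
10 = 10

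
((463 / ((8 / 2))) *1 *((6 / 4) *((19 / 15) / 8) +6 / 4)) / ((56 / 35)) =64357 / 512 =125.70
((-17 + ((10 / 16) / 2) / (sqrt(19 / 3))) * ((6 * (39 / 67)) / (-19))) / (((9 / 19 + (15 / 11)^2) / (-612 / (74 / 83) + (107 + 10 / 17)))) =-572718289 / 738742 + 2863591445 * sqrt(57) / 3817818656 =-769.60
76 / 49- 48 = -2276 / 49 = -46.45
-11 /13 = -0.85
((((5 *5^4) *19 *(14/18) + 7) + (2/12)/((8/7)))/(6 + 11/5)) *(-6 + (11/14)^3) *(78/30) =-186921469163/2314368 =-80765.66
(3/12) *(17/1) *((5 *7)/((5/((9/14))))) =153/8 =19.12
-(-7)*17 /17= 7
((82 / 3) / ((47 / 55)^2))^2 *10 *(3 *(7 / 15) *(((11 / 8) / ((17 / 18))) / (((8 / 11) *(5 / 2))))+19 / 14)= 362899953585125 / 10452276702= 34719.70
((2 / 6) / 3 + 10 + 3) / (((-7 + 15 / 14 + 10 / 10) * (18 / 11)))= -9086 / 5589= -1.63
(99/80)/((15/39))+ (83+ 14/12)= 104861/1200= 87.38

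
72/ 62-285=-8799/ 31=-283.84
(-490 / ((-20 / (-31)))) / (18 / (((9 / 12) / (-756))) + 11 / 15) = 735 / 17558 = 0.04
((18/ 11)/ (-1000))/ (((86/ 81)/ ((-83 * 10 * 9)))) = 544563/ 47300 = 11.51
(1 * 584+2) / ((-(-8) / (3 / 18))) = 293 / 24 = 12.21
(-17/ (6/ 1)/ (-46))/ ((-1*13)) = -17/ 3588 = -0.00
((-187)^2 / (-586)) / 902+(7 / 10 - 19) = -18.37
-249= -249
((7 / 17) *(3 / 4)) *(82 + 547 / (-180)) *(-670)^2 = 2233075495 / 204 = 10946448.50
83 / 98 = 0.85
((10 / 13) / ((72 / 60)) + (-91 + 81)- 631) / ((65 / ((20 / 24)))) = -12487 / 1521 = -8.21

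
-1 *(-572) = 572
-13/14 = -0.93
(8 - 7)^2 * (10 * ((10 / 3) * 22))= 2200 / 3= 733.33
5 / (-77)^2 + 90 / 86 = 267020 / 254947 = 1.05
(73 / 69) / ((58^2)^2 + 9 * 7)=0.00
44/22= 2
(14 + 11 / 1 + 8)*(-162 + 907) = 24585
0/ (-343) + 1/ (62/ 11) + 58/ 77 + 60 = 290883/ 4774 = 60.93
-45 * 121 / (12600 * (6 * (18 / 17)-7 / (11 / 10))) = 22627 / 560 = 40.41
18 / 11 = 1.64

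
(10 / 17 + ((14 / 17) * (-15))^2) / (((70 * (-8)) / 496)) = -274474 / 2023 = -135.68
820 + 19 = 839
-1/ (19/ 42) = -42/ 19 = -2.21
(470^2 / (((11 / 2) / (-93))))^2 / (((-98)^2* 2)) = 211021804845000 / 290521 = 726356459.07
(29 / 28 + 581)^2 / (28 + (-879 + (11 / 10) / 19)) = -25231259855 / 63378168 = -398.11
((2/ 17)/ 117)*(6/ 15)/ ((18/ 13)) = 2/ 6885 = 0.00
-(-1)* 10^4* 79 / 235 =158000 / 47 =3361.70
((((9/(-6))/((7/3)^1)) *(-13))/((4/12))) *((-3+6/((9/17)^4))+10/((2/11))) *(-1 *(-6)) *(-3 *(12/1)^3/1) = -700791936/7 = -100113133.71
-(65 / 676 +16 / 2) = -421 / 52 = -8.10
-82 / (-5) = 82 / 5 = 16.40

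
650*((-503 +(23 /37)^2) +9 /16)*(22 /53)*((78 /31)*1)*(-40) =30664930939500 /2249267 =13633299.62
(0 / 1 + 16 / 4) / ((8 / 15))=15 / 2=7.50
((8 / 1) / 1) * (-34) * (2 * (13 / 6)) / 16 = -221 / 3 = -73.67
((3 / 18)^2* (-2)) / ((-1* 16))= 0.00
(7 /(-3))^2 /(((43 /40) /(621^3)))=52154088840 /43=1212885786.98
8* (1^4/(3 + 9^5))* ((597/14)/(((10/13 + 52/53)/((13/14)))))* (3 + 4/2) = 8912215/581603148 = 0.02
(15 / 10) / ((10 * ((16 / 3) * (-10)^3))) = -0.00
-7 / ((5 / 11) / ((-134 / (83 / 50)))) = 103180 / 83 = 1243.13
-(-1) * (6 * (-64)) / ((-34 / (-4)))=-768 / 17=-45.18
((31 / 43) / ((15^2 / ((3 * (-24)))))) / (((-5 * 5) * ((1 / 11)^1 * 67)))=2728 / 1800625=0.00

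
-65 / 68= -0.96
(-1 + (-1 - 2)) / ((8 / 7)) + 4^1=1 / 2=0.50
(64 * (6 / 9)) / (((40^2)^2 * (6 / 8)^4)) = 8 / 151875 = 0.00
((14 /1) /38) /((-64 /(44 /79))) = -77 /24016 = -0.00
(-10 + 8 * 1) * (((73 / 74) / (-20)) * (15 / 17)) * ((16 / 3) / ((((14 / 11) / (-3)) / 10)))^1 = -48180 / 4403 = -10.94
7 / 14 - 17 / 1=-16.50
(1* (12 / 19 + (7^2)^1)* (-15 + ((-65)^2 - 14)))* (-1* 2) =-7913656 / 19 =-416508.21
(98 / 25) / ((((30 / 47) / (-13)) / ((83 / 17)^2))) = -206249771 / 108375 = -1903.11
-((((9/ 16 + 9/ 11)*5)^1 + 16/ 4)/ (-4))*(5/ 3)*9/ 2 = 28785/ 1408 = 20.44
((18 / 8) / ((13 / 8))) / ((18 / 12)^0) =18 / 13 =1.38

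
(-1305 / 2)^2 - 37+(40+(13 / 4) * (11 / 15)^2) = 425761.00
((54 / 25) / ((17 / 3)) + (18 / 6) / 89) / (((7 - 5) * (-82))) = -15693 / 6203300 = -0.00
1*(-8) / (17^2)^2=-8 / 83521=-0.00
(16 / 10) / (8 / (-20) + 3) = 0.62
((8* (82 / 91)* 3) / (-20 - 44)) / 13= -123 / 4732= -0.03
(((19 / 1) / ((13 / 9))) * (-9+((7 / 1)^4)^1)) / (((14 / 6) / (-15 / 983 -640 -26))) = -61797781656 / 6881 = -8980930.34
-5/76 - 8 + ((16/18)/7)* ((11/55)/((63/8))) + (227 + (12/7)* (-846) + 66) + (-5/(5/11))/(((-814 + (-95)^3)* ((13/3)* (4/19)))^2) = -97227811030356940793969/83432406261702541680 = -1165.35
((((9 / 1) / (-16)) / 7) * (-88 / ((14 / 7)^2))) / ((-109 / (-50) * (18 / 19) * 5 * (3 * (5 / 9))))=627 / 6104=0.10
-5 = -5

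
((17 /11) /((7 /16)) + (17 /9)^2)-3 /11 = 42584 /6237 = 6.83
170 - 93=77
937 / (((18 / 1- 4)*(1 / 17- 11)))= -15929 / 2604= -6.12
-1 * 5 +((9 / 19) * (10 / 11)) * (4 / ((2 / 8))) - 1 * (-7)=1858 / 209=8.89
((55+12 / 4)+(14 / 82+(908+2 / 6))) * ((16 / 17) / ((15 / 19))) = 1152.22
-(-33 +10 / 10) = 32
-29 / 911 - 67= -61066 / 911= -67.03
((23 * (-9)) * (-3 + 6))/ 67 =-621/ 67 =-9.27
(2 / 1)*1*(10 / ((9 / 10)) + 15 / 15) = 24.22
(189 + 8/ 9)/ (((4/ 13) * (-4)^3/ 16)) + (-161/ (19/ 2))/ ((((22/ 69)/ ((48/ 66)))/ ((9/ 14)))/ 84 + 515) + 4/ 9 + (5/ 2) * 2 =-3126435615259/ 21000663216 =-148.87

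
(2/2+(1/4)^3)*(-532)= -540.31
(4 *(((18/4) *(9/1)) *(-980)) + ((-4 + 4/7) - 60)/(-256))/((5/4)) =-71124369/560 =-127007.80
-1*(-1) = 1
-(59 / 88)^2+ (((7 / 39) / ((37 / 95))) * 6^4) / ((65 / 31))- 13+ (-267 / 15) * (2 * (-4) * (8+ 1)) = 376005313031 / 242116160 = 1553.00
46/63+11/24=599/504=1.19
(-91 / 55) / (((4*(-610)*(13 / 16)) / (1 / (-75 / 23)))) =-322 / 1258125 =-0.00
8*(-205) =-1640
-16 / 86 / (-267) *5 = 40 / 11481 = 0.00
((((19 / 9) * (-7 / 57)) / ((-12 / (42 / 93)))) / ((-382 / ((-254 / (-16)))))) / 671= -6223 / 10297992672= -0.00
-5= -5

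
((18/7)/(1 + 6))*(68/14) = 612/343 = 1.78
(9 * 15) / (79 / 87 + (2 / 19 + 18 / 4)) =446310 / 18227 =24.49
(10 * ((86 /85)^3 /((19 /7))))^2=79295178086656 /5446039005625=14.56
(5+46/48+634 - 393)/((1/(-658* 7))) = -13649881/12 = -1137490.08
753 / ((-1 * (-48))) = 251 / 16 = 15.69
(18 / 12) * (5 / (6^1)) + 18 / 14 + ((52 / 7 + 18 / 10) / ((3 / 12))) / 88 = 4551 / 1540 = 2.96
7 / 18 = 0.39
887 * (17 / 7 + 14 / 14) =21288 / 7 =3041.14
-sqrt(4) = -2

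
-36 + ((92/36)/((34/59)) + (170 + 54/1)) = 58885/306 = 192.43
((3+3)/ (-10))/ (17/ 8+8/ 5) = -24/ 149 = -0.16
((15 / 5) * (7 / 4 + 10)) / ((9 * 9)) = 47 / 108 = 0.44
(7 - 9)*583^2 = -679778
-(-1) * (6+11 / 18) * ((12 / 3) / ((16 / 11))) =18.18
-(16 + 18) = -34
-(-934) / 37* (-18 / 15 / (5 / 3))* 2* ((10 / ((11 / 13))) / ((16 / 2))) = -109278 / 2035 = -53.70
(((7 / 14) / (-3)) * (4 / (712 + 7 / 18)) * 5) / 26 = -30 / 166699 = -0.00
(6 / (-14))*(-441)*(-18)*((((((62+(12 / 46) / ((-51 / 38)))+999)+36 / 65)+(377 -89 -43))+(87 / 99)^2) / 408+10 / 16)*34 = -1361903087601 / 3075215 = -442864.35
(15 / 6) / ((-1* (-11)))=5 / 22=0.23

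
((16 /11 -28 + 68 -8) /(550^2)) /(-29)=-92 /24124375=-0.00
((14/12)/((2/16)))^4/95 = 614656/7695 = 79.88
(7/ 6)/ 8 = 7/ 48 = 0.15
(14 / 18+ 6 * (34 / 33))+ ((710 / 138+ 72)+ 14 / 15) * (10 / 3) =267.22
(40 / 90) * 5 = 20 / 9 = 2.22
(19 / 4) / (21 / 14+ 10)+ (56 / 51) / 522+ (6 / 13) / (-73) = 237559117 / 581078394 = 0.41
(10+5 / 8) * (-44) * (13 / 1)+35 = -6042.50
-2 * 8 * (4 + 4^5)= -16448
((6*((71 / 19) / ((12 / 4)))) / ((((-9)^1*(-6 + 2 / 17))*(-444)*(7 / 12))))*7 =-1207 / 316350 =-0.00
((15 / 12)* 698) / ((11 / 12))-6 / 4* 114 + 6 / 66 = 8590 / 11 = 780.91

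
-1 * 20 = -20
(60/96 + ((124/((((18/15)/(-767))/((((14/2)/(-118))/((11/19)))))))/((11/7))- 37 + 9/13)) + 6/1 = 5138.26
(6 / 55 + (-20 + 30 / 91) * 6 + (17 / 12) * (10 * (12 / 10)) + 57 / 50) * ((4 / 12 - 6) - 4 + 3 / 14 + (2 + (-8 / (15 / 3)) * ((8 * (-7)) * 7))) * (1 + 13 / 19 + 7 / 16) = -131193.87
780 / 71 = 10.99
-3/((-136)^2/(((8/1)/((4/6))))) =-9/4624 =-0.00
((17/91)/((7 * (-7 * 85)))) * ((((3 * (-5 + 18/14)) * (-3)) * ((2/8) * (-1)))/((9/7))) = 1/3430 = 0.00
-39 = -39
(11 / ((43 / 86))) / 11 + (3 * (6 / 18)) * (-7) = -5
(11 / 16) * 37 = 407 / 16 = 25.44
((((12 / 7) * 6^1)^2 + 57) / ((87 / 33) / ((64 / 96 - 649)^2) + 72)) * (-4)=-442598792900 / 48937215663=-9.04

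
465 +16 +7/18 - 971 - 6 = -8921/18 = -495.61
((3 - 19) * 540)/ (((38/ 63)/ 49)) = -13335840/ 19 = -701886.32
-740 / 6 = -370 / 3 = -123.33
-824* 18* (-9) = 133488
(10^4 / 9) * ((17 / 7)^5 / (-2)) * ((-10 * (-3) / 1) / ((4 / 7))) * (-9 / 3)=17748212500 / 2401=7392008.54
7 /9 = 0.78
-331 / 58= -5.71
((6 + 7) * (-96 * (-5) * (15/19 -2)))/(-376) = 20.09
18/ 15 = 6/ 5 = 1.20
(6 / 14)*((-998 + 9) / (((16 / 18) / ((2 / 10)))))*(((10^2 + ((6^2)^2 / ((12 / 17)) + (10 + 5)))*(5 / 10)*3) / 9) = -17365851 / 560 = -31010.45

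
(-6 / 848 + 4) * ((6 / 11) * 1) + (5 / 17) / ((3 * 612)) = 9908588 / 4549149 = 2.18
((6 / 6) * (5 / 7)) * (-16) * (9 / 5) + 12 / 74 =-5286 / 259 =-20.41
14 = 14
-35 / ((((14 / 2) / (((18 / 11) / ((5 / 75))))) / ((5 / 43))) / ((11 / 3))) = -2250 / 43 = -52.33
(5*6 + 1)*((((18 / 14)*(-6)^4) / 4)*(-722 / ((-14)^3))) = 8158239 / 2401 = 3397.85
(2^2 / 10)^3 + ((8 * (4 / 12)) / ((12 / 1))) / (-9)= 398 / 10125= 0.04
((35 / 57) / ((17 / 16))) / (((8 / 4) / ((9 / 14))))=60 / 323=0.19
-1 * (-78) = 78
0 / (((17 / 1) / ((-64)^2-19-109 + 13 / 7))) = 0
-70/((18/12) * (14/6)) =-20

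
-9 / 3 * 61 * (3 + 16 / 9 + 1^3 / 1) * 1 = -3172 / 3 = -1057.33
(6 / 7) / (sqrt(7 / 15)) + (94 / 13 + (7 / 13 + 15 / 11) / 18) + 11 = 6 * sqrt(105) / 49 + 23599 / 1287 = 19.59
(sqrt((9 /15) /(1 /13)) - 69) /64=-69 /64 + sqrt(195) /320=-1.03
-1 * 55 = -55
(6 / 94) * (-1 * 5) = -15 / 47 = -0.32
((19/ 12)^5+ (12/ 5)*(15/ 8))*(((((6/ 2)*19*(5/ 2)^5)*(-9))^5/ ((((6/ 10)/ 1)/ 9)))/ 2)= -2350296430128199128806591033935546875/ 68719476736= -34201314412758789386230510.00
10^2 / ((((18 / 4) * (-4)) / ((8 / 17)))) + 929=141737 / 153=926.39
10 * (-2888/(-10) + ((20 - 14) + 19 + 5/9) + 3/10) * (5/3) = 141595/27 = 5244.26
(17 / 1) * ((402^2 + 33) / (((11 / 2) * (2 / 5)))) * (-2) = -27478290 / 11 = -2498026.36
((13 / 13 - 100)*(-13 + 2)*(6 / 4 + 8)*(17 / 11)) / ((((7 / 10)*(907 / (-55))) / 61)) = -536414175 / 6349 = -84487.98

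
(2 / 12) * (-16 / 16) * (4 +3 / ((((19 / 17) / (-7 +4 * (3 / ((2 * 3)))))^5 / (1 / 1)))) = 895.31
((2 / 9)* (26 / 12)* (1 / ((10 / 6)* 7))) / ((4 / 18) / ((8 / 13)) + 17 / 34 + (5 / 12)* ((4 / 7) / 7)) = 364 / 7895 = 0.05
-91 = -91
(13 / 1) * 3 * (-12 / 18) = -26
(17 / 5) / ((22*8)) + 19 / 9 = 16873 / 7920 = 2.13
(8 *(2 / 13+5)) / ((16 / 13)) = 67 / 2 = 33.50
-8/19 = -0.42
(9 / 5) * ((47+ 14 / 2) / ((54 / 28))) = 252 / 5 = 50.40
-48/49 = -0.98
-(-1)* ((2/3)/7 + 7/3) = 17/7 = 2.43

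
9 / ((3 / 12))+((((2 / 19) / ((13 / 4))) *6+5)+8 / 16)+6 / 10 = 42.29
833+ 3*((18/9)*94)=1397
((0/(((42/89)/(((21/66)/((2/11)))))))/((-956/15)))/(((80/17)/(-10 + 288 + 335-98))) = 0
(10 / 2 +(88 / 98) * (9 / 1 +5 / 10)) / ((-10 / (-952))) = 45084 / 35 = 1288.11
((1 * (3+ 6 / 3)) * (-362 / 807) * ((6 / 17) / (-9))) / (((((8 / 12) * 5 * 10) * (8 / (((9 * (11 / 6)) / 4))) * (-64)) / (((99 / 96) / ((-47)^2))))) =-65703 / 6620287467520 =-0.00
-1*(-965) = 965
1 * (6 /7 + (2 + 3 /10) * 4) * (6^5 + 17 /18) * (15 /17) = 24637360 /357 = 69012.21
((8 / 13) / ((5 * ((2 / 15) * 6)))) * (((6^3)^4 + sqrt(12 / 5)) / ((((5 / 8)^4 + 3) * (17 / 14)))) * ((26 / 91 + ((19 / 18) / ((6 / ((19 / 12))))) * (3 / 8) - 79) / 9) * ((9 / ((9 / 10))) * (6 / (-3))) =1947370496 * sqrt(15) / 693466839 + 43611128573460480 / 2853773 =15281919271.26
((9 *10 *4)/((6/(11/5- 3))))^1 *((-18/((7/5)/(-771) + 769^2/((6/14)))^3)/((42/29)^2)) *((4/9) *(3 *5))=8922270445625/8535793061765846405865193802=0.00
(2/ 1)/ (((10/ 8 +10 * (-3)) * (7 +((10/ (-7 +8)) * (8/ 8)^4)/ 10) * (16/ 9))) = -9/ 1840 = -0.00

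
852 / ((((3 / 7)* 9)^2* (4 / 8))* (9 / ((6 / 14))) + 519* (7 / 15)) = 59640 / 27889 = 2.14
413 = 413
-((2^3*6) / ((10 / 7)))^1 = -168 / 5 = -33.60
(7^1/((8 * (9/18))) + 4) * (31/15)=713/60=11.88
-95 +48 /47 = -4417 /47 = -93.98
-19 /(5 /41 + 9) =-779 /374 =-2.08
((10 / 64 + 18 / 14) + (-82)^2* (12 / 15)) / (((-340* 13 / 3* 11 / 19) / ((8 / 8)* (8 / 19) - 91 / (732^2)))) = -60191028693 / 22671308800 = -2.65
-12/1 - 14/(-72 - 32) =-617/52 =-11.87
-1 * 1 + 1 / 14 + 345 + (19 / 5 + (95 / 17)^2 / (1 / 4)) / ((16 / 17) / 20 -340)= 56277635 / 163744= 343.69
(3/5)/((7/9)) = 27/35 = 0.77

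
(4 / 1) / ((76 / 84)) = 4.42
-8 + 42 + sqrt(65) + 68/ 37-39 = -117/ 37 + sqrt(65) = 4.90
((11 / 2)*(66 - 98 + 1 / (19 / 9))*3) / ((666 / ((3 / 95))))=-6589 / 267140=-0.02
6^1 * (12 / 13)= 72 / 13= 5.54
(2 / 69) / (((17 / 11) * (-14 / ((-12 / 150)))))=22 / 205275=0.00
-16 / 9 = -1.78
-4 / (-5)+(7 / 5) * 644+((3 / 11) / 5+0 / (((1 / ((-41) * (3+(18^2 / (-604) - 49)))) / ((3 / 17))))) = 902.45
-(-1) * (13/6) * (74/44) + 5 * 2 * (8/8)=1801/132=13.64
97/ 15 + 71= 1162/ 15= 77.47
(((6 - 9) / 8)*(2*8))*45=-270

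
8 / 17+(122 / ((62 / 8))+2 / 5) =43774 / 2635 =16.61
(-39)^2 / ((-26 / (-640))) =37440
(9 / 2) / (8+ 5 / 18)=0.54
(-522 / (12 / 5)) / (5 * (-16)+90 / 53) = 4611 / 1660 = 2.78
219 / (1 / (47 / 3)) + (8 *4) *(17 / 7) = 24561 / 7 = 3508.71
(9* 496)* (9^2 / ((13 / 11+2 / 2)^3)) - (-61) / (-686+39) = 720786457 / 20704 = 34813.87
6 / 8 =3 / 4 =0.75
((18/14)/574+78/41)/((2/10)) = 38265/4018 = 9.52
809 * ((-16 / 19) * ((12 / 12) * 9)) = -116496 / 19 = -6131.37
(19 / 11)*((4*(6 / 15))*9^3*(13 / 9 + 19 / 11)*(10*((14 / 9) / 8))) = 1503432 / 121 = 12425.06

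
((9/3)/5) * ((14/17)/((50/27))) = 567/2125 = 0.27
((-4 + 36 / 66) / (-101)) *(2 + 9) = 38 / 101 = 0.38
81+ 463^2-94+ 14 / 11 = 2357930 / 11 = 214357.27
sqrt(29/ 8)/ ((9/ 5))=5 *sqrt(58)/ 36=1.06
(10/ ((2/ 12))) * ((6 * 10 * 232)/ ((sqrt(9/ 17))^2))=1577600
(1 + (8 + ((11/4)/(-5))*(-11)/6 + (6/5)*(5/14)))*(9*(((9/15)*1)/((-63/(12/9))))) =-8767/7350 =-1.19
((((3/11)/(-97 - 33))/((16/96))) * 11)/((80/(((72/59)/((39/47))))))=-1269/498550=-0.00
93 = 93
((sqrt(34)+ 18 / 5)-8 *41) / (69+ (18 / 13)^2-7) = -137059 / 27005+ 169 *sqrt(34) / 10802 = -4.98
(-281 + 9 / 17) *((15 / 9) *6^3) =-1716480 / 17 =-100969.41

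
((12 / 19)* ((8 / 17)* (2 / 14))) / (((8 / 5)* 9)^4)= 625 / 632935296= 0.00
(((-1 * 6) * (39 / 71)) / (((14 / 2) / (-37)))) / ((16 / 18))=38961 / 1988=19.60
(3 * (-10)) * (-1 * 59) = 1770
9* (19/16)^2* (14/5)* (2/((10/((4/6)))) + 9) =1038597/3200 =324.56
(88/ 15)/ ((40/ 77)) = 847/ 75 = 11.29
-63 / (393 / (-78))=1638 / 131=12.50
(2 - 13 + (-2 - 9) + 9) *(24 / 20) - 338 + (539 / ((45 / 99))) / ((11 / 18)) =7934 / 5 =1586.80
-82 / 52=-41 / 26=-1.58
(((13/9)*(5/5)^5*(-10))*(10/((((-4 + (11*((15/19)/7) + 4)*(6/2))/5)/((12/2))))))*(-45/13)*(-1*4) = -7980000/1559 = -5118.67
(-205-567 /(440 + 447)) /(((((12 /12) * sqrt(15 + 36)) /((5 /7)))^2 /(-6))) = 9120100 /738871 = 12.34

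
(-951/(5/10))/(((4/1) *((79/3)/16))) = -22824/79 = -288.91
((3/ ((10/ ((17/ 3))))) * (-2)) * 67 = -1139/ 5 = -227.80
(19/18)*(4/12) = 19/54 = 0.35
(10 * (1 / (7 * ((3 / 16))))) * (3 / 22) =80 / 77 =1.04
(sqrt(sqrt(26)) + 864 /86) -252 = -10404 /43 + 26^(1 /4) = -239.70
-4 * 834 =-3336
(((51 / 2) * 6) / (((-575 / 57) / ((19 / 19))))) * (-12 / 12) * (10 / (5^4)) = 17442 / 71875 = 0.24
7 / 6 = 1.17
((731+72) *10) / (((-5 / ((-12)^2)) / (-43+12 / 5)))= 46946592 / 5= 9389318.40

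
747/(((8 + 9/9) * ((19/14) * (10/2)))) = 1162/95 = 12.23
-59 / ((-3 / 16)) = 944 / 3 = 314.67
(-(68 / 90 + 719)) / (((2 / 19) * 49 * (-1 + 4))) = -12559 / 270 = -46.51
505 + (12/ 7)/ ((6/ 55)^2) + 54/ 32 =218647/ 336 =650.74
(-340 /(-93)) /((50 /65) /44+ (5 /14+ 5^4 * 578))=68068 /6725976225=0.00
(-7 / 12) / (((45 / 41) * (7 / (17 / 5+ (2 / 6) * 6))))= -41 / 100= -0.41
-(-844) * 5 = 4220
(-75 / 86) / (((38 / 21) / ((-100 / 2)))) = 39375 / 1634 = 24.10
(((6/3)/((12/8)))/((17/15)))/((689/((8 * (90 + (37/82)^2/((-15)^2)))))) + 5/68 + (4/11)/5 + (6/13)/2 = 12525525587/7797062988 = 1.61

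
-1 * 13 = -13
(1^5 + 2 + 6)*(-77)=-693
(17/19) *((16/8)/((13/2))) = 68/247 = 0.28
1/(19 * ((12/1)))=1/228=0.00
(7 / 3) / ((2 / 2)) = 7 / 3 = 2.33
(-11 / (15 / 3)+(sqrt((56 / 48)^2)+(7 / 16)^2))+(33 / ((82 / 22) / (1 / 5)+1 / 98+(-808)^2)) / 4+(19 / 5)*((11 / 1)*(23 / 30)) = 31.20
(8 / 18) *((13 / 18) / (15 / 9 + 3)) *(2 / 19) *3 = 26 / 1197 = 0.02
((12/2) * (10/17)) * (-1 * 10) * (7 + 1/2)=-4500/17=-264.71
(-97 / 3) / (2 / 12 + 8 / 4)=-194 / 13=-14.92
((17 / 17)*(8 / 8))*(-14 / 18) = -7 / 9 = -0.78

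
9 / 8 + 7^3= 344.12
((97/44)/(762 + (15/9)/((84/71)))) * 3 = 18333/2116169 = 0.01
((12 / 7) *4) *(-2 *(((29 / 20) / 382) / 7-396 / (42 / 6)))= 36304932 / 46795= 775.83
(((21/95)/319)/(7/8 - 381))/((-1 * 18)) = 28/276472515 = 0.00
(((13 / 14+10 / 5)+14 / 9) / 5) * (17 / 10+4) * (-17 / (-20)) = 4.35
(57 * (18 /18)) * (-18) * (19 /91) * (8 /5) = -155952 /455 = -342.75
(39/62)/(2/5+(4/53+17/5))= 795/4898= 0.16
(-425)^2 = 180625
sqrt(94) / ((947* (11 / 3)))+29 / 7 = 3* sqrt(94) / 10417+29 / 7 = 4.15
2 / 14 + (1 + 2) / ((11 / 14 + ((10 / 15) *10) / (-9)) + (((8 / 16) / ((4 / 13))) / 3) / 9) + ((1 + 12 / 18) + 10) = 40.34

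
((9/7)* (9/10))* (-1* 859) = -69579/70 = -993.99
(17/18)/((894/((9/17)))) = 0.00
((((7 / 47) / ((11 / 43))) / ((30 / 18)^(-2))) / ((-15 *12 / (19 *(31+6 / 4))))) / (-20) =371735 / 1340064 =0.28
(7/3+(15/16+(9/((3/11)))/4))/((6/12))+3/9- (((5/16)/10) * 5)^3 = 765827/32768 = 23.37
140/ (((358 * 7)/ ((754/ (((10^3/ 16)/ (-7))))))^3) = -12002509792/ 2240366796875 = -0.01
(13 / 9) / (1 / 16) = 208 / 9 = 23.11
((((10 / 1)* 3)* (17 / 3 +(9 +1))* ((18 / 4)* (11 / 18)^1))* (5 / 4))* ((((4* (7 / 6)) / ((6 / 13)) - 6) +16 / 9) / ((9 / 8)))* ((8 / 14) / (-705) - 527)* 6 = -15162366670 / 567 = -26741387.43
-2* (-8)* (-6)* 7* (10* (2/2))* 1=-6720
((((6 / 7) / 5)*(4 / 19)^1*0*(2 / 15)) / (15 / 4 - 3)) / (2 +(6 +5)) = 0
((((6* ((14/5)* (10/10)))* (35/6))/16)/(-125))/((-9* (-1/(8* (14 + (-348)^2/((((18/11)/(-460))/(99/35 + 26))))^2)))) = -5244122176383444964/125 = -41952977411067559.71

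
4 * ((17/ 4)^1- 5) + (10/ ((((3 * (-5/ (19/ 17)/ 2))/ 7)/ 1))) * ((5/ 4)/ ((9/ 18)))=-1483/ 51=-29.08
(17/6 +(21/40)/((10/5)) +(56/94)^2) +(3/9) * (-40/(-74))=23741313/6538640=3.63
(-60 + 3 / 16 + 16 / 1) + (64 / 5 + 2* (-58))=-11761 / 80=-147.01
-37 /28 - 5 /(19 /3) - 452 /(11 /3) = -733745 /5852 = -125.38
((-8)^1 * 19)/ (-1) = 152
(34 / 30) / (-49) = -17 / 735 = -0.02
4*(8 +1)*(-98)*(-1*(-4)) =-14112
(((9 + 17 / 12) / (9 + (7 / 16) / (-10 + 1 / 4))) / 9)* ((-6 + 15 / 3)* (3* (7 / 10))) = -2275 / 8382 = -0.27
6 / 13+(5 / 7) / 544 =22913 / 49504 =0.46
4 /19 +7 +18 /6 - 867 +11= -16070 /19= -845.79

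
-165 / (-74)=165 / 74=2.23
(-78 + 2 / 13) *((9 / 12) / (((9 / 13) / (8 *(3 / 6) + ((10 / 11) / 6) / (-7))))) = -21137 / 63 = -335.51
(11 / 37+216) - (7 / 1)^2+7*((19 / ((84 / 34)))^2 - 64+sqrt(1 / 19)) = 7*sqrt(19) / 19+1242901 / 9324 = 134.91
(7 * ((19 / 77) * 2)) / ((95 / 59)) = 118 / 55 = 2.15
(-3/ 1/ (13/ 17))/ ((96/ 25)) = -425/ 416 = -1.02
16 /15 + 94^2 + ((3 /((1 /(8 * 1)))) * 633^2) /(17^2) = 182556724 /4335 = 42112.28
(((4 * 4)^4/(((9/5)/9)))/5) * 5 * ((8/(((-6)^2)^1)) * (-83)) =-54394880/9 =-6043875.56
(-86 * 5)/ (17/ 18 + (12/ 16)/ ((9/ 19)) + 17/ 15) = -77400/ 659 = -117.45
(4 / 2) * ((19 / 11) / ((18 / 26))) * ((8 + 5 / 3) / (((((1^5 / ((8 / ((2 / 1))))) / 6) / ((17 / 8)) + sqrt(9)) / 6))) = 95.84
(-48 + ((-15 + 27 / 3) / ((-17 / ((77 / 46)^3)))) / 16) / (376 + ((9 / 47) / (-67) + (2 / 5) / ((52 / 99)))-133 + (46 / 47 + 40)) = -0.17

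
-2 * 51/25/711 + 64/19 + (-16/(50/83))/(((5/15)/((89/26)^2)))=-17698819348/19025175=-930.28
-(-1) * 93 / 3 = 31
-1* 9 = -9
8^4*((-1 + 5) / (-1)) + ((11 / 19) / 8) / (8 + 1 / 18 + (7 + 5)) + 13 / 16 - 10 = -1799053573 / 109744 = -16393.18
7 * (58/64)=203/32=6.34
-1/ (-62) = 1/ 62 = 0.02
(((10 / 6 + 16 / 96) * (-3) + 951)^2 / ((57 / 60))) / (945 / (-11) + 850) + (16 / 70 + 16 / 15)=4134486259 / 3353595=1232.85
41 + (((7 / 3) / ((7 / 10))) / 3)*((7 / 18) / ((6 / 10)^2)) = 30764 / 729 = 42.20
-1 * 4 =-4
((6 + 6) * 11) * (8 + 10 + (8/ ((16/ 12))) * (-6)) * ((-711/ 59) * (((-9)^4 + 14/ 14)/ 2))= 5542711416/ 59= 93944261.29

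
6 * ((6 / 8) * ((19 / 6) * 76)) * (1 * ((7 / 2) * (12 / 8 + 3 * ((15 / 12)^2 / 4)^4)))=199666096119 / 33554432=5950.51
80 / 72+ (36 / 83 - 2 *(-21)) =32528 / 747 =43.54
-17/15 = -1.13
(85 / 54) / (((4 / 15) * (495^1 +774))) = 425 / 91368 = 0.00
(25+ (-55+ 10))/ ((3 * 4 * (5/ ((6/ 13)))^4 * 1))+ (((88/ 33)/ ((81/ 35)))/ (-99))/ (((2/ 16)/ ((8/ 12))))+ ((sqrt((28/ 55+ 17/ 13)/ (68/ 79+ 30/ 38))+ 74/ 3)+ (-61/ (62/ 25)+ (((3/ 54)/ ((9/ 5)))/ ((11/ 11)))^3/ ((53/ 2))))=1055831052598871/ 137160392362636500+ sqrt(3453201267945)/ 1771055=1.06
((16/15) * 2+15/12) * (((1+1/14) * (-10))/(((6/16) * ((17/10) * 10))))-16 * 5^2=-20690/51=-405.69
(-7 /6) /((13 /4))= -14 /39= -0.36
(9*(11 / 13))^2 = 9801 / 169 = 57.99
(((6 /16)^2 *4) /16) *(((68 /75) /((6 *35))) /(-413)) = -17 /46256000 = -0.00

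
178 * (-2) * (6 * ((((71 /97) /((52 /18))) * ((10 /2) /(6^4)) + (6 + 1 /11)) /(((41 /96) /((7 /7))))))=-17327346632 /568711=-30467.75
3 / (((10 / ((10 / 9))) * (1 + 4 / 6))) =0.20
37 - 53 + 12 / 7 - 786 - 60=-860.29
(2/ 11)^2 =0.03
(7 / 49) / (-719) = -1 / 5033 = -0.00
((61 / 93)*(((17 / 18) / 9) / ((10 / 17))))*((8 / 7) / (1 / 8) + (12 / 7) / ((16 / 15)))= 758047 / 602640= 1.26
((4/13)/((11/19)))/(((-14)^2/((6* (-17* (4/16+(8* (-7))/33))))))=61693/154154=0.40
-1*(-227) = 227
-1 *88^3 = -681472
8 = 8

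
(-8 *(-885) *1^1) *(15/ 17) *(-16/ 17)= -1699200/ 289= -5879.58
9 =9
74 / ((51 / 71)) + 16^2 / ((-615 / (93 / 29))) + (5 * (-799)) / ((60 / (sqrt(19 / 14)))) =30830294 / 303195-799 * sqrt(266) / 168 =24.12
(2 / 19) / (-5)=-2 / 95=-0.02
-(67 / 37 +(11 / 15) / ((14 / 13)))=-19361 / 7770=-2.49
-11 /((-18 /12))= 22 /3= 7.33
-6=-6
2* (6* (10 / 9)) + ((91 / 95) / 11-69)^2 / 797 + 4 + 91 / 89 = 24.31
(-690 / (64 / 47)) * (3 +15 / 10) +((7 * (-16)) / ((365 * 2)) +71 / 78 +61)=-2021121781 / 911040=-2218.48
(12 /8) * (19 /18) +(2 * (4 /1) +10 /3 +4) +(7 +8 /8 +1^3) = 311 /12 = 25.92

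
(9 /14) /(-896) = -9 /12544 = -0.00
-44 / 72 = -11 / 18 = -0.61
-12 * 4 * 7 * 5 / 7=-240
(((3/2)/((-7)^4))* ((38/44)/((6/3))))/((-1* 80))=-57/16903040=-0.00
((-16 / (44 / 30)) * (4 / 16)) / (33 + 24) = -10 / 209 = -0.05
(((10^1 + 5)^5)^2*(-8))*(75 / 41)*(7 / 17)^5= -5815057869140625000 / 58214137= -99890819804.49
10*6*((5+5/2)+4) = 690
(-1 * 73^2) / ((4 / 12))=-15987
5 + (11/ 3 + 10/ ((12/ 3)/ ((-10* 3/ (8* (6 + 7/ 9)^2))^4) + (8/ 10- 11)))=5103502943932662344/ 588858180775978107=8.67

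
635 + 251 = 886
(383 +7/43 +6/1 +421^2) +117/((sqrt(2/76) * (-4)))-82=7634571/43-117 * sqrt(38)/4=177367.85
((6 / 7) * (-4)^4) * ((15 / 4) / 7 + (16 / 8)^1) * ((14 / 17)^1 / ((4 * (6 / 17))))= 2272 / 7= 324.57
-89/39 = -2.28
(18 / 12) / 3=1 / 2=0.50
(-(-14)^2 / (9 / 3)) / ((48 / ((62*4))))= -337.56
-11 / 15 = -0.73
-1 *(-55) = 55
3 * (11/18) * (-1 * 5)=-55/6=-9.17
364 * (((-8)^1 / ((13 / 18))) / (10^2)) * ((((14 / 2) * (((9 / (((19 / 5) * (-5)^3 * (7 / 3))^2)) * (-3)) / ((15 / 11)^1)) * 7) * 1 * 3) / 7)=384912 / 28203125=0.01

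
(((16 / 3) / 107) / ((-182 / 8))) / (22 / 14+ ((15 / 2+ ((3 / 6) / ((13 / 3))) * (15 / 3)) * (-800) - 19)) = 32 / 94628553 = 0.00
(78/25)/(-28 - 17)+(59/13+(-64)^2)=4100.47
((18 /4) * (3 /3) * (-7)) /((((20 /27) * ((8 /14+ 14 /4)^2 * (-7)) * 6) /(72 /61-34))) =-441441 /220210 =-2.00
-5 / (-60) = 1 / 12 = 0.08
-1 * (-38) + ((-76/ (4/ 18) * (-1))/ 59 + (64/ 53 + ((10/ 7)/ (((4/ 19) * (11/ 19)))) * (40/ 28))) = 104073567/ 1685453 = 61.75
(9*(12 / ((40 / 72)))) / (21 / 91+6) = 31.20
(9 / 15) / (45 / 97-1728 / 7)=-679 / 278835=-0.00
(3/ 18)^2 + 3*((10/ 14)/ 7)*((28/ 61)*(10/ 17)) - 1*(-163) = 42624671/ 261324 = 163.11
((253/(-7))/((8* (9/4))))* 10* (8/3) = -53.54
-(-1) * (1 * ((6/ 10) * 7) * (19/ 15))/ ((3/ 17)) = 2261/ 75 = 30.15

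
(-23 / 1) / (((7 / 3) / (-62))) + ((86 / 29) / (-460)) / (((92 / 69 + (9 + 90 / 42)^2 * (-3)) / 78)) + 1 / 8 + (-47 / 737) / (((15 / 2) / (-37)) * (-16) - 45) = 16118889911426459 / 26369477349600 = 611.27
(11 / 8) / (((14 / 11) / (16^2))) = 276.57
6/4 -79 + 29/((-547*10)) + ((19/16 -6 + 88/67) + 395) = 920610071/2931920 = 314.00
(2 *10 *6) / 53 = 2.26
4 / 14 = 2 / 7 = 0.29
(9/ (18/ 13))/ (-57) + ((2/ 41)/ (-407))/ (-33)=-2386165/ 20925498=-0.11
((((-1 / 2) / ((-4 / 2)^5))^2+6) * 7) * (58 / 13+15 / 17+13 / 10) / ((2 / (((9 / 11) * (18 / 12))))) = 171.24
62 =62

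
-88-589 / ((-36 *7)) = -21587 / 252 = -85.66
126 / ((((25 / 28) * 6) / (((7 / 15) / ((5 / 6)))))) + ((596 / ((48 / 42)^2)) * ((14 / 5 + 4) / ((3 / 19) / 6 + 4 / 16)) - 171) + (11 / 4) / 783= 11071.81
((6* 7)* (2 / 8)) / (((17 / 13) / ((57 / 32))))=15561 / 1088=14.30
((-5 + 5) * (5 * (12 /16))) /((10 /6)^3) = 0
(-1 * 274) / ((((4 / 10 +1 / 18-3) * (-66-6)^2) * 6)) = 685 / 197856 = 0.00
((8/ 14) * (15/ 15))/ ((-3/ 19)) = -76/ 21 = -3.62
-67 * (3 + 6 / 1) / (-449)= 603 / 449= 1.34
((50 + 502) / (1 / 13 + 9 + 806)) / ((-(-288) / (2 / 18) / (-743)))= -222157 / 1144368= -0.19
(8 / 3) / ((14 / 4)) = 16 / 21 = 0.76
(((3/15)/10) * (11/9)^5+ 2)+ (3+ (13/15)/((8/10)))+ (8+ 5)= 113007277/5904900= 19.14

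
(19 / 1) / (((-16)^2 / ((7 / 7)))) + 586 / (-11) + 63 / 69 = -3386425 / 64768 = -52.29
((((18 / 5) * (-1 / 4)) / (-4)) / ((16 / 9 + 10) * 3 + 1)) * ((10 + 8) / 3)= 81 / 2180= 0.04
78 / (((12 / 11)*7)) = 143 / 14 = 10.21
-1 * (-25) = 25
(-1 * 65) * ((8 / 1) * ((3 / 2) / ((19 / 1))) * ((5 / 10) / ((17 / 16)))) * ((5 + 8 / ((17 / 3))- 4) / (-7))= 255840 / 38437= 6.66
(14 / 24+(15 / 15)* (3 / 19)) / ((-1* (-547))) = 169 / 124716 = 0.00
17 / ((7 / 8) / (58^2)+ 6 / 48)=457504 / 3371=135.72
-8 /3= -2.67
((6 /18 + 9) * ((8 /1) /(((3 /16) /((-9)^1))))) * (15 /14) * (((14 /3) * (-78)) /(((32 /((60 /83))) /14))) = 36691200 /83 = 442062.65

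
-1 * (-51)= 51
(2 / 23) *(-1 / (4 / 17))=-17 / 46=-0.37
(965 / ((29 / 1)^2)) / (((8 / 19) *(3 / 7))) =128345 / 20184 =6.36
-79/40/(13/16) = -158/65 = -2.43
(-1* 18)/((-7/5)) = 90/7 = 12.86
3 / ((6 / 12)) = 6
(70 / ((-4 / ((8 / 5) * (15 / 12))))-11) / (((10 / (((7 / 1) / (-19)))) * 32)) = 0.05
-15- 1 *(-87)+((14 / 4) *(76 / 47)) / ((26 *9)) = 396061 / 5499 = 72.02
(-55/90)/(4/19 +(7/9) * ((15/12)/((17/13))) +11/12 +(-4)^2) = -3553/103900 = -0.03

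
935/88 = 85/8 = 10.62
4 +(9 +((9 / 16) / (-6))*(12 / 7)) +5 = 999 / 56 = 17.84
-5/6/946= -5/5676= -0.00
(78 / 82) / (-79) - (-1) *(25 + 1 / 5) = 407919 / 16195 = 25.19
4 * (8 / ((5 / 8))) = 256 / 5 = 51.20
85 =85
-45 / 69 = -0.65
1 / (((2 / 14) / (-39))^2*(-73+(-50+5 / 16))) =-91728 / 151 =-607.47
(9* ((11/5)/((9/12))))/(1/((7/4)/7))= 33/5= 6.60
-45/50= -9/10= -0.90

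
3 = 3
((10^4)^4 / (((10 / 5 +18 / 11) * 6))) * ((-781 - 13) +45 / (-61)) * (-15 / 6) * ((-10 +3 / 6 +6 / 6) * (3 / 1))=-1416495781250000000000 / 61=-23221242315573770491.80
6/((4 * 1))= 3/2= 1.50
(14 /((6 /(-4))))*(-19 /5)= 532 /15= 35.47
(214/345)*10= 428/69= 6.20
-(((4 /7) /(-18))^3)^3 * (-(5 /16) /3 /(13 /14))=-320 /87102678873899871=-0.00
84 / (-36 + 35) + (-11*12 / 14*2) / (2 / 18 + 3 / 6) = -804 / 7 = -114.86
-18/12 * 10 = -15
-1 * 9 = -9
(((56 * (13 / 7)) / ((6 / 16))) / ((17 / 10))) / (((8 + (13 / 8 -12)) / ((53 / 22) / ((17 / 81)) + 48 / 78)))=-150530560 / 181203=-830.73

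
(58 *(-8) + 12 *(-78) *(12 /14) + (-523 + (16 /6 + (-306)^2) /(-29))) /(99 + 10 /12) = -6112174 /121597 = -50.27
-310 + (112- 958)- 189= -1345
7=7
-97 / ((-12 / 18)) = 291 / 2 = 145.50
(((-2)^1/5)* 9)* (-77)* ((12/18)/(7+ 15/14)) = 12936/565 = 22.90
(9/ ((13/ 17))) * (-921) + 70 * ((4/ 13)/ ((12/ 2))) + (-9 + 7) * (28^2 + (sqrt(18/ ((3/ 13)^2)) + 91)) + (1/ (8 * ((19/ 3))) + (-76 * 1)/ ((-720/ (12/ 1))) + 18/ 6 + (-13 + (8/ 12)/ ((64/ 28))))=-62215811/ 4940 - 26 * sqrt(2)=-12631.06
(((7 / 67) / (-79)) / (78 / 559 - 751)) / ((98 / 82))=1763 / 1196265637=0.00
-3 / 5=-0.60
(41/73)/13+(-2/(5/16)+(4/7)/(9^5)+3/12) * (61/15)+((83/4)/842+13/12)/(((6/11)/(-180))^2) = 120633.73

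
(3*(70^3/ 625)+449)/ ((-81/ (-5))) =129.35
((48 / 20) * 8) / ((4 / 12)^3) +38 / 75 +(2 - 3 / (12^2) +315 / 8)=672313 / 1200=560.26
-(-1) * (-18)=-18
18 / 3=6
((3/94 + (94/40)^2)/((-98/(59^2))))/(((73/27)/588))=-29443213503/686200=-42907.63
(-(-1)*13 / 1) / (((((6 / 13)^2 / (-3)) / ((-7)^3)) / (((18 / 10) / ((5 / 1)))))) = 22607.13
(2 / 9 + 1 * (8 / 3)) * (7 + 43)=1300 / 9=144.44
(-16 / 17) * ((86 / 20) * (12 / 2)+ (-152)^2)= -1850384 / 85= -21769.22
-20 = -20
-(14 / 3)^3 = -2744 / 27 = -101.63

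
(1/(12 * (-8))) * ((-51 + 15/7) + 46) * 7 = 5/24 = 0.21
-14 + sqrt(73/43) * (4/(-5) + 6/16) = -14-17 * sqrt(3139)/1720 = -14.55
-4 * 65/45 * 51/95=-884/285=-3.10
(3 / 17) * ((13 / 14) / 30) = 13 / 2380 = 0.01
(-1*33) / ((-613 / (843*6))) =166914 / 613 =272.29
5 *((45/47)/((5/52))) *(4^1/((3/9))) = 28080/47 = 597.45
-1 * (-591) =591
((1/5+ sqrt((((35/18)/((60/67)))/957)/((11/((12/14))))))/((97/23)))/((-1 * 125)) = -23/60625-23 * sqrt(5829)/69621750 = -0.00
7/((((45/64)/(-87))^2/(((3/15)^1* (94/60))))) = 566659072/16875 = 33579.80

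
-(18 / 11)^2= -324 / 121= -2.68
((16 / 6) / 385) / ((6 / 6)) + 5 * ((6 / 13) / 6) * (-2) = -11446 / 15015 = -0.76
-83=-83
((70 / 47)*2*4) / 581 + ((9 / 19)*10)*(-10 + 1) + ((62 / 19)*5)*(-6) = -10414150 / 74119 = -140.51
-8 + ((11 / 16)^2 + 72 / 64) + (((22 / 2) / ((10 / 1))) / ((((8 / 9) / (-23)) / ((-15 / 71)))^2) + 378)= 521965799 / 1290496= 404.47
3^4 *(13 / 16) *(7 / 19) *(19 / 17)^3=33.85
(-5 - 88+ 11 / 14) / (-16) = 1291 / 224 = 5.76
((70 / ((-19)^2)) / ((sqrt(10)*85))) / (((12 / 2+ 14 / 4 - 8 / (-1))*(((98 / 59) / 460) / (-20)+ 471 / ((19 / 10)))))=21712*sqrt(10) / 412888661287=0.00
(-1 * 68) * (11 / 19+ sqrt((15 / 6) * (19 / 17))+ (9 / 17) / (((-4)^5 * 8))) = -2 * sqrt(3230)- 1531733 / 38912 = -153.03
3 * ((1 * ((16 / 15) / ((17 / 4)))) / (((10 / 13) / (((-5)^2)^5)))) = 162500000 / 17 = 9558823.53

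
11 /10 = 1.10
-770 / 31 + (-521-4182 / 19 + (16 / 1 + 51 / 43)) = -18963792 / 25327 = -748.76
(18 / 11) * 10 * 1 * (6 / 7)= 1080 / 77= 14.03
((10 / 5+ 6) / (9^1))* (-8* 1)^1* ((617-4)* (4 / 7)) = -156928 / 63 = -2490.92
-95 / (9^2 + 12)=-95 / 93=-1.02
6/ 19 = 0.32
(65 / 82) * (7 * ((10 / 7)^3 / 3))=32500 / 6027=5.39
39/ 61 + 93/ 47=7506/ 2867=2.62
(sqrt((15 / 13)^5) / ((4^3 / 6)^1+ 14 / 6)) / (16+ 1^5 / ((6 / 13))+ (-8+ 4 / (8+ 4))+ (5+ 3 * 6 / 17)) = 7650 * sqrt(195) / 16079843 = 0.01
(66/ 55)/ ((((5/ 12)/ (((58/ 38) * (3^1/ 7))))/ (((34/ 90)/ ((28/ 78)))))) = 230724/ 116375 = 1.98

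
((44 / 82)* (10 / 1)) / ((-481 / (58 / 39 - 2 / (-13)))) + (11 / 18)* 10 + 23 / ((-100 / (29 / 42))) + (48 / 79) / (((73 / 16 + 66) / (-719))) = -74080654076843 / 288113669461800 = -0.26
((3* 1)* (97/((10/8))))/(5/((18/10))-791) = -5238/17735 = -0.30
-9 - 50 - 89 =-148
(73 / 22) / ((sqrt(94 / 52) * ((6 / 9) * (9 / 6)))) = 73 * sqrt(1222) / 1034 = 2.47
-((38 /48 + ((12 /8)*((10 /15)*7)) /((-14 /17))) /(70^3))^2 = -1369 /2710632960000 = -0.00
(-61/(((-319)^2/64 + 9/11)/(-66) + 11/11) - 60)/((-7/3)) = 184724028/7514381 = 24.58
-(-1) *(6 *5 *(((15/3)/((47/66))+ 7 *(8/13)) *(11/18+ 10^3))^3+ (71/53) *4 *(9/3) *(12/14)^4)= 43700697852009.17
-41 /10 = -4.10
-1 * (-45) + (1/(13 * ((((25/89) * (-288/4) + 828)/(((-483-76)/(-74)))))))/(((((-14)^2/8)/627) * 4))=7821211603/173786928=45.00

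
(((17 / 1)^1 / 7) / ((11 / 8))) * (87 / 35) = 11832 / 2695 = 4.39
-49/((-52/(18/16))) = 441/416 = 1.06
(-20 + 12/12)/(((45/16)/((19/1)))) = -5776/45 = -128.36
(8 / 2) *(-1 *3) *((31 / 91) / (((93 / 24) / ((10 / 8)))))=-120 / 91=-1.32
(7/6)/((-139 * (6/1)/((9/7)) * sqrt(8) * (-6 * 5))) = sqrt(2)/66720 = 0.00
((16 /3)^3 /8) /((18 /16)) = 4096 /243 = 16.86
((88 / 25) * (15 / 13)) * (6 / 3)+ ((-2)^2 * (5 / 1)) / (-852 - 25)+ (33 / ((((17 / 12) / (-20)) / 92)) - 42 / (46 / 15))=-955455548779 / 22288955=-42866.77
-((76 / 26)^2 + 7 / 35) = -7389 / 845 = -8.74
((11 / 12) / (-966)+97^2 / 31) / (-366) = -109068787 / 131522832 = -0.83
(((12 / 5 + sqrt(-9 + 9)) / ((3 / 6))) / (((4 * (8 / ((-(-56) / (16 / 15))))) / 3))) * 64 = 1512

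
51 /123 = 17 /41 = 0.41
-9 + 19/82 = -719/82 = -8.77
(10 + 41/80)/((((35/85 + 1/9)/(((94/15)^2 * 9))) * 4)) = 284238657/160000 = 1776.49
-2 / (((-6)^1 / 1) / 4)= 1.33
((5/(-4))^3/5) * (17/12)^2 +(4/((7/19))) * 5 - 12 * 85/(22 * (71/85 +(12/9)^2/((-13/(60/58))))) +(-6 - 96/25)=-27407508005497/1183329100800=-23.16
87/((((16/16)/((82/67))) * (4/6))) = 10701/67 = 159.72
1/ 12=0.08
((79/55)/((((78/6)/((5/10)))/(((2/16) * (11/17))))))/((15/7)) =553/265200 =0.00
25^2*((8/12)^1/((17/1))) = 1250/51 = 24.51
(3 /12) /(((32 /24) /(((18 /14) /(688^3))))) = 27 /36473995264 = 0.00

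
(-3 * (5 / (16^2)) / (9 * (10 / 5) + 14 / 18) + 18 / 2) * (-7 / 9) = -302743 / 43264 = -7.00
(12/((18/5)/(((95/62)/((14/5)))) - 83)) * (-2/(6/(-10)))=-95000/181501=-0.52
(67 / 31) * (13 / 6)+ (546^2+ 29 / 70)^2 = 40499606771950643 / 455700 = 88873396471.25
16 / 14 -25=-167 / 7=-23.86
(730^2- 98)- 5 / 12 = 6393619 / 12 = 532801.58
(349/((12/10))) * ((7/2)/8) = 12215/96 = 127.24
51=51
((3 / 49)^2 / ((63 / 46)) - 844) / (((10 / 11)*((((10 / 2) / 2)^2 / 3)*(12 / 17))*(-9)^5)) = 147367033 / 13783840875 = 0.01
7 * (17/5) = 119/5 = 23.80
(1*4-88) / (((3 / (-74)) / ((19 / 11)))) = 39368 / 11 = 3578.91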